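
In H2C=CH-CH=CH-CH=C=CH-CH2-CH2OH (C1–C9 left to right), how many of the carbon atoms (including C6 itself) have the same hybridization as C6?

1

C6 is sp (two π bonds).
C1: sp2
C2: sp2
C3: sp2
C4: sp2
C5: sp2
C6: sp ✓
C7: sp2
C8: sp3
C9: sp3
1 carbon is sp.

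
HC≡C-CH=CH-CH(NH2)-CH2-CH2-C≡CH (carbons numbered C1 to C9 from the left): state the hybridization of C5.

sp^3

C5 is sp3: 4 σ bonds, 4 electron-density regions.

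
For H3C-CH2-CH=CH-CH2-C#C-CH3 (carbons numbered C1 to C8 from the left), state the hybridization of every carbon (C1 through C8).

C1 sp3, C2 sp3, C3 sp2, C4 sp2, C5 sp3, C6 sp, C7 sp, C8 sp3

C1 has 4 σ bonds: steric number 4 → sp3.
C2: 4 σ bonds — 4 electron domains, sp3.
C3 (3 σ bonds, plus one π bond) has steric number 3: sp2.
C4 (3 σ bonds, plus one π bond) has steric number 3: sp2.
C5 (4 σ bonds) has steric number 4: sp3.
C6 (2 σ bonds, plus two π bonds) has steric number 2: sp.
C7 — 2 σ bonds, plus two π bonds. Steric number 2, so sp.
C8 — 4 σ bonds. Steric number 4, so sp3.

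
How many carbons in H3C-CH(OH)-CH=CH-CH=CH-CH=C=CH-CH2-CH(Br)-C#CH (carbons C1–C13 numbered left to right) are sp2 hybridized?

C1: sp3
C2: sp3
C3: sp2 ✓
C4: sp2 ✓
C5: sp2 ✓
C6: sp2 ✓
C7: sp2 ✓
C8: sp
C9: sp2 ✓
C10: sp3
C11: sp3
C12: sp
C13: sp
C3, C4, C5, C6, C7, C9 → 6 sp2 carbons.

6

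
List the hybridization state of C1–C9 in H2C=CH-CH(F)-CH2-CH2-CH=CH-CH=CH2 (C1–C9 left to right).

C1 sp2, C2 sp2, C3 sp3, C4 sp3, C5 sp3, C6 sp2, C7 sp2, C8 sp2, C9 sp2

C1 — 3 σ bonds, plus one π bond. Steric number 3, so sp2.
C2 (3 σ bonds, plus one π bond) has steric number 3: sp2.
C3 — 4 σ bonds. Steric number 4, so sp3.
C4 — 4 σ bonds. Steric number 4, so sp3.
C5 is sp3: 4 σ bonds, 4 electron-density regions.
C6 has 3 σ bonds, plus one π bond: steric number 3 → sp2.
C7 carries 3 σ bonds, plus one π bond, giving a steric number of 3, so it is sp2.
C8 has 3 σ bonds, plus one π bond: steric number 3 → sp2.
C9 carries 3 σ bonds, plus one π bond, giving a steric number of 3, so it is sp2.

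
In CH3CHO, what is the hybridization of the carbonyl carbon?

The carbonyl carbon: 3 σ bonds, plus one π bond — 3 electron domains, sp2.

sp^2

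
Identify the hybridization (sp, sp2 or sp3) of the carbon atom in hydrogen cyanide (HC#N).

sp

The carbon atom — 2 σ bonds, plus two π bonds. Steric number 2, so sp.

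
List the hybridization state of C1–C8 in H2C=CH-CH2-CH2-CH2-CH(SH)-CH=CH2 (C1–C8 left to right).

C1 sp2, C2 sp2, C3 sp3, C4 sp3, C5 sp3, C6 sp3, C7 sp2, C8 sp2

C1 carries 3 σ bonds, plus one π bond, giving a steric number of 3, so it is sp2.
C2 is sp2: 3 σ bonds, plus one π bond, 3 electron-density regions.
C3 has 4 σ bonds: steric number 4 → sp3.
C4 is sp3: 4 σ bonds, 4 electron-density regions.
C5 carries 4 σ bonds, giving a steric number of 4, so it is sp3.
C6 (4 σ bonds) has steric number 4: sp3.
C7 — 3 σ bonds, plus one π bond. Steric number 3, so sp2.
C8: 3 σ bonds, plus one π bond — 3 electron domains, sp2.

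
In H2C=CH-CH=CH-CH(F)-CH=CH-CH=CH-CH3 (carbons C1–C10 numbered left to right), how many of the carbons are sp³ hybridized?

C1: sp2
C2: sp2
C3: sp2
C4: sp2
C5: sp3 ✓
C6: sp2
C7: sp2
C8: sp2
C9: sp2
C10: sp3 ✓
C5, C10 → 2 sp3 carbons.

2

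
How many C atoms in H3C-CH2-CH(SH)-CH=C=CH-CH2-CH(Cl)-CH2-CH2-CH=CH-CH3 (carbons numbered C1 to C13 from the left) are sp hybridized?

C1: sp3
C2: sp3
C3: sp3
C4: sp2
C5: sp ✓
C6: sp2
C7: sp3
C8: sp3
C9: sp3
C10: sp3
C11: sp2
C12: sp2
C13: sp3
C5 → 1 sp carbon.

1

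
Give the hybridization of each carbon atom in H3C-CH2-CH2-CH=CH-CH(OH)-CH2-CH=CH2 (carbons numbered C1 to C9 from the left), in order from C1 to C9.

C1 sp3, C2 sp3, C3 sp3, C4 sp2, C5 sp2, C6 sp3, C7 sp3, C8 sp2, C9 sp2

C1 carries 4 σ bonds, giving a steric number of 4, so it is sp3.
C2: 4 σ bonds — 4 electron domains, sp3.
C3 — 4 σ bonds. Steric number 4, so sp3.
C4 — 3 σ bonds, plus one π bond. Steric number 3, so sp2.
C5 has 3 σ bonds, plus one π bond: steric number 3 → sp2.
C6: 4 σ bonds — 4 electron domains, sp3.
C7 carries 4 σ bonds, giving a steric number of 4, so it is sp3.
C8 carries 3 σ bonds, plus one π bond, giving a steric number of 3, so it is sp2.
C9 (3 σ bonds, plus one π bond) has steric number 3: sp2.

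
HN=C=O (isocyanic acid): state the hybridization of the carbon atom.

sp

The carbon atom has 2 σ bonds, plus two π bonds: steric number 2 → sp.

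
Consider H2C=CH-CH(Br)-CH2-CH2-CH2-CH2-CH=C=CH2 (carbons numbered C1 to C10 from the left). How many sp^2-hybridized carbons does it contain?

C1: sp2 ✓
C2: sp2 ✓
C3: sp3
C4: sp3
C5: sp3
C6: sp3
C7: sp3
C8: sp2 ✓
C9: sp
C10: sp2 ✓
C1, C2, C8, C10 → 4 sp2 carbons.

4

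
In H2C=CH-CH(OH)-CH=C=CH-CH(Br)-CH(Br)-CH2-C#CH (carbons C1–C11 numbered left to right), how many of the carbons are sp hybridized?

C1: sp2
C2: sp2
C3: sp3
C4: sp2
C5: sp ✓
C6: sp2
C7: sp3
C8: sp3
C9: sp3
C10: sp ✓
C11: sp ✓
C5, C10, C11 → 3 sp carbons.

3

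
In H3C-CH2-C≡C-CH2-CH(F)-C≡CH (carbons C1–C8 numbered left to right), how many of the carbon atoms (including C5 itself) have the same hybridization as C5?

C5 is sp3 (only σ bonds).
C1: sp3 ✓
C2: sp3 ✓
C3: sp
C4: sp
C5: sp3 ✓
C6: sp3 ✓
C7: sp
C8: sp
4 carbons are sp3.

4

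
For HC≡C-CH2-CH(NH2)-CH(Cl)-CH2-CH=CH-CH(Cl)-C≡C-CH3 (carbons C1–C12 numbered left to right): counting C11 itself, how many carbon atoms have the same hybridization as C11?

C11 is sp (two π bonds).
C1: sp ✓
C2: sp ✓
C3: sp3
C4: sp3
C5: sp3
C6: sp3
C7: sp2
C8: sp2
C9: sp3
C10: sp ✓
C11: sp ✓
C12: sp3
4 carbons are sp.

4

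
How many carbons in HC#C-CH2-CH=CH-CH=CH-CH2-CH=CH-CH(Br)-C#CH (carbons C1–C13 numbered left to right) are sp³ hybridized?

C1: sp
C2: sp
C3: sp3 ✓
C4: sp2
C5: sp2
C6: sp2
C7: sp2
C8: sp3 ✓
C9: sp2
C10: sp2
C11: sp3 ✓
C12: sp
C13: sp
C3, C8, C11 → 3 sp3 carbons.

3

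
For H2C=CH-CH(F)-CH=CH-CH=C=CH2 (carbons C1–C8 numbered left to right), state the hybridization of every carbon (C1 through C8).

C1 sp2, C2 sp2, C3 sp3, C4 sp2, C5 sp2, C6 sp2, C7 sp, C8 sp2

C1 carries 3 σ bonds, plus one π bond, giving a steric number of 3, so it is sp2.
C2: 3 σ bonds, plus one π bond — 3 electron domains, sp2.
C3 carries 4 σ bonds, giving a steric number of 4, so it is sp3.
C4 has 3 σ bonds, plus one π bond: steric number 3 → sp2.
C5: 3 σ bonds, plus one π bond; 3 regions of electron density → sp2.
C6: 3 σ bonds, plus one π bond; 3 regions of electron density → sp2.
C7 (2 σ bonds, plus two π bonds) has steric number 2: sp.
C8: 3 σ bonds, plus one π bond — 3 electron domains, sp2.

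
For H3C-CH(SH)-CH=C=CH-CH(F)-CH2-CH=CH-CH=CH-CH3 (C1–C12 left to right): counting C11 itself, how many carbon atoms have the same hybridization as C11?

6

C11 is sp2 (one π bond).
C1: sp3
C2: sp3
C3: sp2 ✓
C4: sp
C5: sp2 ✓
C6: sp3
C7: sp3
C8: sp2 ✓
C9: sp2 ✓
C10: sp2 ✓
C11: sp2 ✓
C12: sp3
6 carbons are sp2.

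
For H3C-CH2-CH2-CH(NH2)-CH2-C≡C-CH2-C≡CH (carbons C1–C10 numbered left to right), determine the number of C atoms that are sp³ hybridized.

C1: sp3 ✓
C2: sp3 ✓
C3: sp3 ✓
C4: sp3 ✓
C5: sp3 ✓
C6: sp
C7: sp
C8: sp3 ✓
C9: sp
C10: sp
C1, C2, C3, C4, C5, C8 → 6 sp3 carbons.

6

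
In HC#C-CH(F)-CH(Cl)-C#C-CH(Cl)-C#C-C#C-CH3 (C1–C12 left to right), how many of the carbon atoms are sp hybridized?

8

C1: sp ✓
C2: sp ✓
C3: sp3
C4: sp3
C5: sp ✓
C6: sp ✓
C7: sp3
C8: sp ✓
C9: sp ✓
C10: sp ✓
C11: sp ✓
C12: sp3
C1, C2, C5, C6, C8, C9, C10, C11 → 8 sp carbons.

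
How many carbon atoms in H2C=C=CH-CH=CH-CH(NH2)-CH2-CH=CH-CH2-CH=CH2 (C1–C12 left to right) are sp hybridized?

1

C1: sp2
C2: sp ✓
C3: sp2
C4: sp2
C5: sp2
C6: sp3
C7: sp3
C8: sp2
C9: sp2
C10: sp3
C11: sp2
C12: sp2
C2 → 1 sp carbon.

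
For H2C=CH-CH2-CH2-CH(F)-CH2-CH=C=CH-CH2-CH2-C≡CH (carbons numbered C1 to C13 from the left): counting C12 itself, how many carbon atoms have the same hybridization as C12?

C12 is sp (two π bonds).
C1: sp2
C2: sp2
C3: sp3
C4: sp3
C5: sp3
C6: sp3
C7: sp2
C8: sp ✓
C9: sp2
C10: sp3
C11: sp3
C12: sp ✓
C13: sp ✓
3 carbons are sp.

3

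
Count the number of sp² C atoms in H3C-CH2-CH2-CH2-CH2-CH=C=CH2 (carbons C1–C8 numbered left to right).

2

C1: sp3
C2: sp3
C3: sp3
C4: sp3
C5: sp3
C6: sp2 ✓
C7: sp
C8: sp2 ✓
C6, C8 → 2 sp2 carbons.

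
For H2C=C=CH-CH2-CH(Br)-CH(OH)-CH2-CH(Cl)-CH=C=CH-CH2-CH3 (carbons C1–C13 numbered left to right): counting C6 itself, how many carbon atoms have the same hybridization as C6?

C6 is sp3 (only σ bonds).
C1: sp2
C2: sp
C3: sp2
C4: sp3 ✓
C5: sp3 ✓
C6: sp3 ✓
C7: sp3 ✓
C8: sp3 ✓
C9: sp2
C10: sp
C11: sp2
C12: sp3 ✓
C13: sp3 ✓
7 carbons are sp3.

7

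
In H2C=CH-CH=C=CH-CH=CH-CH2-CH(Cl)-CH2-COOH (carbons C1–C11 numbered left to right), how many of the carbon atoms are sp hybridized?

C1: sp2
C2: sp2
C3: sp2
C4: sp ✓
C5: sp2
C6: sp2
C7: sp2
C8: sp3
C9: sp3
C10: sp3
C11: sp2
C4 → 1 sp carbon.

1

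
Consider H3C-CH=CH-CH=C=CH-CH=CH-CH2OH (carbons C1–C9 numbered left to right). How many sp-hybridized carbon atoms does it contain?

C1: sp3
C2: sp2
C3: sp2
C4: sp2
C5: sp ✓
C6: sp2
C7: sp2
C8: sp2
C9: sp3
C5 → 1 sp carbon.

1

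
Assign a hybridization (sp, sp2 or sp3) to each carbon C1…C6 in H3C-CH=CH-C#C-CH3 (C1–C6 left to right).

C1: 4 σ bonds — 4 electron domains, sp3.
C2 (3 σ bonds, plus one π bond) has steric number 3: sp2.
C3 carries 3 σ bonds, plus one π bond, giving a steric number of 3, so it is sp2.
C4 carries 2 σ bonds, plus two π bonds, giving a steric number of 2, so it is sp.
C5: 2 σ bonds, plus two π bonds — 2 electron domains, sp.
C6: 4 σ bonds — 4 electron domains, sp3.

C1 sp3, C2 sp2, C3 sp2, C4 sp, C5 sp, C6 sp3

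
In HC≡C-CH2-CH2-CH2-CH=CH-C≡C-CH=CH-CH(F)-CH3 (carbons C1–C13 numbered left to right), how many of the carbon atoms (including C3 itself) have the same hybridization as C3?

5

C3 is sp3 (only σ bonds).
C1: sp
C2: sp
C3: sp3 ✓
C4: sp3 ✓
C5: sp3 ✓
C6: sp2
C7: sp2
C8: sp
C9: sp
C10: sp2
C11: sp2
C12: sp3 ✓
C13: sp3 ✓
5 carbons are sp3.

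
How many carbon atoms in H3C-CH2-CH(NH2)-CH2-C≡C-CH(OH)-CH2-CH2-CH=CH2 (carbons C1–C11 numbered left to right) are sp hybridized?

C1: sp3
C2: sp3
C3: sp3
C4: sp3
C5: sp ✓
C6: sp ✓
C7: sp3
C8: sp3
C9: sp3
C10: sp2
C11: sp2
C5, C6 → 2 sp carbons.

2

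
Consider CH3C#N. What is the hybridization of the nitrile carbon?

The nitrile carbon has 2 σ bonds, plus two π bonds: steric number 2 → sp.

sp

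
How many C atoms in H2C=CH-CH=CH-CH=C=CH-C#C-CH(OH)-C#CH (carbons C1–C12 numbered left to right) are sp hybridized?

C1: sp2
C2: sp2
C3: sp2
C4: sp2
C5: sp2
C6: sp ✓
C7: sp2
C8: sp ✓
C9: sp ✓
C10: sp3
C11: sp ✓
C12: sp ✓
C6, C8, C9, C11, C12 → 5 sp carbons.

5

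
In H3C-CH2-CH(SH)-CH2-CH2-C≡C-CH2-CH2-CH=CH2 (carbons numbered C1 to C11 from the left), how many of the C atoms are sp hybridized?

C1: sp3
C2: sp3
C3: sp3
C4: sp3
C5: sp3
C6: sp ✓
C7: sp ✓
C8: sp3
C9: sp3
C10: sp2
C11: sp2
C6, C7 → 2 sp carbons.

2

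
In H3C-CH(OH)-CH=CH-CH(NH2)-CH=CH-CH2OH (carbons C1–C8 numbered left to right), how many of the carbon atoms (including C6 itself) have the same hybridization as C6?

4

C6 is sp2 (one π bond).
C1: sp3
C2: sp3
C3: sp2 ✓
C4: sp2 ✓
C5: sp3
C6: sp2 ✓
C7: sp2 ✓
C8: sp3
4 carbons are sp2.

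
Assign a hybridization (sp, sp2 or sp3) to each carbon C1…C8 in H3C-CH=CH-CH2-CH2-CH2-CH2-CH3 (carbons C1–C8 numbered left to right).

C1: 4 σ bonds; 4 regions of electron density → sp3.
C2 has 3 σ bonds, plus one π bond: steric number 3 → sp2.
C3 carries 3 σ bonds, plus one π bond, giving a steric number of 3, so it is sp2.
C4 — 4 σ bonds. Steric number 4, so sp3.
C5 carries 4 σ bonds, giving a steric number of 4, so it is sp3.
C6 — 4 σ bonds. Steric number 4, so sp3.
C7: 4 σ bonds — 4 electron domains, sp3.
C8 has 4 σ bonds: steric number 4 → sp3.

C1 sp3, C2 sp2, C3 sp2, C4 sp3, C5 sp3, C6 sp3, C7 sp3, C8 sp3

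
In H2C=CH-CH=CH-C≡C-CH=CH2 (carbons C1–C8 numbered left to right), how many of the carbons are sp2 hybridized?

C1: sp2 ✓
C2: sp2 ✓
C3: sp2 ✓
C4: sp2 ✓
C5: sp
C6: sp
C7: sp2 ✓
C8: sp2 ✓
C1, C2, C3, C4, C7, C8 → 6 sp2 carbons.

6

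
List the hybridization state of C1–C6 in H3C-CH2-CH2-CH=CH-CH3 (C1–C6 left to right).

C1 (4 σ bonds) has steric number 4: sp3.
C2 (4 σ bonds) has steric number 4: sp3.
C3 is sp3: 4 σ bonds, 4 electron-density regions.
C4 — 3 σ bonds, plus one π bond. Steric number 3, so sp2.
C5: 3 σ bonds, plus one π bond — 3 electron domains, sp2.
C6 carries 4 σ bonds, giving a steric number of 4, so it is sp3.

C1 sp3, C2 sp3, C3 sp3, C4 sp2, C5 sp2, C6 sp3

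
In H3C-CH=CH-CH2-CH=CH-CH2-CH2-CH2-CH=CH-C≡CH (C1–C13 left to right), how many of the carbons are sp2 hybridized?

6

C1: sp3
C2: sp2 ✓
C3: sp2 ✓
C4: sp3
C5: sp2 ✓
C6: sp2 ✓
C7: sp3
C8: sp3
C9: sp3
C10: sp2 ✓
C11: sp2 ✓
C12: sp
C13: sp
C2, C3, C5, C6, C10, C11 → 6 sp2 carbons.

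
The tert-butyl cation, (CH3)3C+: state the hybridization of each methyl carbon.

sp^3

Each methyl carbon: 4 σ bonds; 4 regions of electron density → sp3.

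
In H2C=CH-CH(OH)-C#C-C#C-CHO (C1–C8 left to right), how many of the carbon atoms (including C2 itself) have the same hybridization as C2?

3

C2 is sp2 (one π bond).
C1: sp2 ✓
C2: sp2 ✓
C3: sp3
C4: sp
C5: sp
C6: sp
C7: sp
C8: sp2 ✓
3 carbons are sp2.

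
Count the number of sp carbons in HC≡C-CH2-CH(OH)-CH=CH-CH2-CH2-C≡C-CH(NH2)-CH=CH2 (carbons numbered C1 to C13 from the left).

C1: sp ✓
C2: sp ✓
C3: sp3
C4: sp3
C5: sp2
C6: sp2
C7: sp3
C8: sp3
C9: sp ✓
C10: sp ✓
C11: sp3
C12: sp2
C13: sp2
C1, C2, C9, C10 → 4 sp carbons.

4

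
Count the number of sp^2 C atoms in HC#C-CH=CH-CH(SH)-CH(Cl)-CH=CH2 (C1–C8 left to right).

4

C1: sp
C2: sp
C3: sp2 ✓
C4: sp2 ✓
C5: sp3
C6: sp3
C7: sp2 ✓
C8: sp2 ✓
C3, C4, C7, C8 → 4 sp2 carbons.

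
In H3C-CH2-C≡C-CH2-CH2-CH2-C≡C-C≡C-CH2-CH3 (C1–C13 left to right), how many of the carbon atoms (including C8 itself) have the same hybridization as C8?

C8 is sp (two π bonds).
C1: sp3
C2: sp3
C3: sp ✓
C4: sp ✓
C5: sp3
C6: sp3
C7: sp3
C8: sp ✓
C9: sp ✓
C10: sp ✓
C11: sp ✓
C12: sp3
C13: sp3
6 carbons are sp.

6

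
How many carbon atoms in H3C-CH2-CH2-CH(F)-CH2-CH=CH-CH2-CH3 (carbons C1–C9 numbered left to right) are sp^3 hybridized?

7

C1: sp3 ✓
C2: sp3 ✓
C3: sp3 ✓
C4: sp3 ✓
C5: sp3 ✓
C6: sp2
C7: sp2
C8: sp3 ✓
C9: sp3 ✓
C1, C2, C3, C4, C5, C8, C9 → 7 sp3 carbons.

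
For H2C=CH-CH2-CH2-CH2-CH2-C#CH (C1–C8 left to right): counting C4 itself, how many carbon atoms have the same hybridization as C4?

C4 is sp3 (only σ bonds).
C1: sp2
C2: sp2
C3: sp3 ✓
C4: sp3 ✓
C5: sp3 ✓
C6: sp3 ✓
C7: sp
C8: sp
4 carbons are sp3.

4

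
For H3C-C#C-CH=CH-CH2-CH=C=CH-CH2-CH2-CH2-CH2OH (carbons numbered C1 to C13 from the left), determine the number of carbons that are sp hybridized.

3

C1: sp3
C2: sp ✓
C3: sp ✓
C4: sp2
C5: sp2
C6: sp3
C7: sp2
C8: sp ✓
C9: sp2
C10: sp3
C11: sp3
C12: sp3
C13: sp3
C2, C3, C8 → 3 sp carbons.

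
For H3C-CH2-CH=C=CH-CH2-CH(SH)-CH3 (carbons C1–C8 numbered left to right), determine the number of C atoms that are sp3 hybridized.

C1: sp3 ✓
C2: sp3 ✓
C3: sp2
C4: sp
C5: sp2
C6: sp3 ✓
C7: sp3 ✓
C8: sp3 ✓
C1, C2, C6, C7, C8 → 5 sp3 carbons.

5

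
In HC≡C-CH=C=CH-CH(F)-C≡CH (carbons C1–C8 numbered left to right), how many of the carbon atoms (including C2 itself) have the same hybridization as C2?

C2 is sp (two π bonds).
C1: sp ✓
C2: sp ✓
C3: sp2
C4: sp ✓
C5: sp2
C6: sp3
C7: sp ✓
C8: sp ✓
5 carbons are sp.

5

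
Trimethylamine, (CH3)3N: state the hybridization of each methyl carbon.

Each methyl carbon: 4 σ bonds; 4 regions of electron density → sp3.

sp³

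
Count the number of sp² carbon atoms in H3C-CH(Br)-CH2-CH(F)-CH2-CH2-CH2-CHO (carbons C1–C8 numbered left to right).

1

C1: sp3
C2: sp3
C3: sp3
C4: sp3
C5: sp3
C6: sp3
C7: sp3
C8: sp2 ✓
C8 → 1 sp2 carbon.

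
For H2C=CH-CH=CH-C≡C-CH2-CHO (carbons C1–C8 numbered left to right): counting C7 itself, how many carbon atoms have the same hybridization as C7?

1

C7 is sp3 (only σ bonds).
C1: sp2
C2: sp2
C3: sp2
C4: sp2
C5: sp
C6: sp
C7: sp3 ✓
C8: sp2
1 carbon is sp3.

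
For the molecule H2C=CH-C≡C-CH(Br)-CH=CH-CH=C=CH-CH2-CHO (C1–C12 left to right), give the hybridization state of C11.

C11 — 4 σ bonds. Steric number 4, so sp3.

sp³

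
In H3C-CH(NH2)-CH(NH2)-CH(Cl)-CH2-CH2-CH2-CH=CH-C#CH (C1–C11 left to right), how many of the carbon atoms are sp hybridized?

C1: sp3
C2: sp3
C3: sp3
C4: sp3
C5: sp3
C6: sp3
C7: sp3
C8: sp2
C9: sp2
C10: sp ✓
C11: sp ✓
C10, C11 → 2 sp carbons.

2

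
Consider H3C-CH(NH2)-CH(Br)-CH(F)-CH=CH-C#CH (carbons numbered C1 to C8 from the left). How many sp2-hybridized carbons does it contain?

C1: sp3
C2: sp3
C3: sp3
C4: sp3
C5: sp2 ✓
C6: sp2 ✓
C7: sp
C8: sp
C5, C6 → 2 sp2 carbons.

2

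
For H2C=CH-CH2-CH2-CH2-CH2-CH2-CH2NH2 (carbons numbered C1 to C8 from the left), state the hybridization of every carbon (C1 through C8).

C1 sp2, C2 sp2, C3 sp3, C4 sp3, C5 sp3, C6 sp3, C7 sp3, C8 sp3

C1 is sp2: 3 σ bonds, plus one π bond, 3 electron-density regions.
C2 has 3 σ bonds, plus one π bond: steric number 3 → sp2.
C3: 4 σ bonds — 4 electron domains, sp3.
C4 has 4 σ bonds: steric number 4 → sp3.
C5 carries 4 σ bonds, giving a steric number of 4, so it is sp3.
C6: 4 σ bonds; 4 regions of electron density → sp3.
C7: 4 σ bonds — 4 electron domains, sp3.
C8 — 4 σ bonds. Steric number 4, so sp3.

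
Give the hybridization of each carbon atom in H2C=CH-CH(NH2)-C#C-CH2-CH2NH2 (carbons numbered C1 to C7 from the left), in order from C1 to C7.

C1: 3 σ bonds, plus one π bond; 3 regions of electron density → sp2.
C2 carries 3 σ bonds, plus one π bond, giving a steric number of 3, so it is sp2.
C3 (4 σ bonds) has steric number 4: sp3.
C4 (2 σ bonds, plus two π bonds) has steric number 2: sp.
C5 — 2 σ bonds, plus two π bonds. Steric number 2, so sp.
C6: 4 σ bonds; 4 regions of electron density → sp3.
C7 carries 4 σ bonds, giving a steric number of 4, so it is sp3.

C1 sp2, C2 sp2, C3 sp3, C4 sp, C5 sp, C6 sp3, C7 sp3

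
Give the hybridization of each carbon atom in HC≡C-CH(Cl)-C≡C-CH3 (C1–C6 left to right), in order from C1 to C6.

C1 sp, C2 sp, C3 sp3, C4 sp, C5 sp, C6 sp3

C1 — 2 σ bonds, plus two π bonds. Steric number 2, so sp.
C2 is sp: 2 σ bonds, plus two π bonds, 2 electron-density regions.
C3 — 4 σ bonds. Steric number 4, so sp3.
C4: 2 σ bonds, plus two π bonds — 2 electron domains, sp.
C5 — 2 σ bonds, plus two π bonds. Steric number 2, so sp.
C6 — 4 σ bonds. Steric number 4, so sp3.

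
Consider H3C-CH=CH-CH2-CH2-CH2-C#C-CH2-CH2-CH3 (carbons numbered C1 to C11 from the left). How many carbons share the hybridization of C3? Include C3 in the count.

2

C3 is sp2 (one π bond).
C1: sp3
C2: sp2 ✓
C3: sp2 ✓
C4: sp3
C5: sp3
C6: sp3
C7: sp
C8: sp
C9: sp3
C10: sp3
C11: sp3
2 carbons are sp2.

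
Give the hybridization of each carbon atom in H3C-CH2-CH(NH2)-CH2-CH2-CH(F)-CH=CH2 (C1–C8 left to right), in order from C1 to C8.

C1 sp3, C2 sp3, C3 sp3, C4 sp3, C5 sp3, C6 sp3, C7 sp2, C8 sp2

C1 carries 4 σ bonds, giving a steric number of 4, so it is sp3.
C2 has 4 σ bonds: steric number 4 → sp3.
C3 — 4 σ bonds. Steric number 4, so sp3.
C4 has 4 σ bonds: steric number 4 → sp3.
C5: 4 σ bonds — 4 electron domains, sp3.
C6: 4 σ bonds — 4 electron domains, sp3.
C7 has 3 σ bonds, plus one π bond: steric number 3 → sp2.
C8 has 3 σ bonds, plus one π bond: steric number 3 → sp2.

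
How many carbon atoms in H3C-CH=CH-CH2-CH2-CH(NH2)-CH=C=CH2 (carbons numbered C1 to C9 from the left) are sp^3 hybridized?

C1: sp3 ✓
C2: sp2
C3: sp2
C4: sp3 ✓
C5: sp3 ✓
C6: sp3 ✓
C7: sp2
C8: sp
C9: sp2
C1, C4, C5, C6 → 4 sp3 carbons.

4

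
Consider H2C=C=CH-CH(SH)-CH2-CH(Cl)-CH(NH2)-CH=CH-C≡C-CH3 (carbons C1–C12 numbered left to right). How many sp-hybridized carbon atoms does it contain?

C1: sp2
C2: sp ✓
C3: sp2
C4: sp3
C5: sp3
C6: sp3
C7: sp3
C8: sp2
C9: sp2
C10: sp ✓
C11: sp ✓
C12: sp3
C2, C10, C11 → 3 sp carbons.

3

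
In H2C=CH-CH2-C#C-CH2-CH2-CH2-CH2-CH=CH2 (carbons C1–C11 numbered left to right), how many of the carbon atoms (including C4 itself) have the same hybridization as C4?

2

C4 is sp (two π bonds).
C1: sp2
C2: sp2
C3: sp3
C4: sp ✓
C5: sp ✓
C6: sp3
C7: sp3
C8: sp3
C9: sp3
C10: sp2
C11: sp2
2 carbons are sp.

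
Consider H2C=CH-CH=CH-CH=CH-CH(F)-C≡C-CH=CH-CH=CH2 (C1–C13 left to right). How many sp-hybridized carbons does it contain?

C1: sp2
C2: sp2
C3: sp2
C4: sp2
C5: sp2
C6: sp2
C7: sp3
C8: sp ✓
C9: sp ✓
C10: sp2
C11: sp2
C12: sp2
C13: sp2
C8, C9 → 2 sp carbons.

2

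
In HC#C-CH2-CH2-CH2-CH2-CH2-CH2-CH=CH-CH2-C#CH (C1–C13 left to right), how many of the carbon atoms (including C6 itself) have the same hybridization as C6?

7

C6 is sp3 (only σ bonds).
C1: sp
C2: sp
C3: sp3 ✓
C4: sp3 ✓
C5: sp3 ✓
C6: sp3 ✓
C7: sp3 ✓
C8: sp3 ✓
C9: sp2
C10: sp2
C11: sp3 ✓
C12: sp
C13: sp
7 carbons are sp3.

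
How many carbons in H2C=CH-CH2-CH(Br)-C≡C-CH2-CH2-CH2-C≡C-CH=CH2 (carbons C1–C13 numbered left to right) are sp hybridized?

C1: sp2
C2: sp2
C3: sp3
C4: sp3
C5: sp ✓
C6: sp ✓
C7: sp3
C8: sp3
C9: sp3
C10: sp ✓
C11: sp ✓
C12: sp2
C13: sp2
C5, C6, C10, C11 → 4 sp carbons.

4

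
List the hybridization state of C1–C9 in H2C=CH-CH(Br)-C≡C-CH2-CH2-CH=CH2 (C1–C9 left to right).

C1 sp2, C2 sp2, C3 sp3, C4 sp, C5 sp, C6 sp3, C7 sp3, C8 sp2, C9 sp2

C1 carries 3 σ bonds, plus one π bond, giving a steric number of 3, so it is sp2.
C2: 3 σ bonds, plus one π bond; 3 regions of electron density → sp2.
C3 carries 4 σ bonds, giving a steric number of 4, so it is sp3.
C4 carries 2 σ bonds, plus two π bonds, giving a steric number of 2, so it is sp.
C5 has 2 σ bonds, plus two π bonds: steric number 2 → sp.
C6 carries 4 σ bonds, giving a steric number of 4, so it is sp3.
C7 (4 σ bonds) has steric number 4: sp3.
C8 carries 3 σ bonds, plus one π bond, giving a steric number of 3, so it is sp2.
C9 has 3 σ bonds, plus one π bond: steric number 3 → sp2.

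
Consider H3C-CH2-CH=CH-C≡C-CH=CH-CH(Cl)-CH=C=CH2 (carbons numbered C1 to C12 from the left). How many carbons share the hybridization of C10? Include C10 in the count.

6

C10 is sp2 (one π bond).
C1: sp3
C2: sp3
C3: sp2 ✓
C4: sp2 ✓
C5: sp
C6: sp
C7: sp2 ✓
C8: sp2 ✓
C9: sp3
C10: sp2 ✓
C11: sp
C12: sp2 ✓
6 carbons are sp2.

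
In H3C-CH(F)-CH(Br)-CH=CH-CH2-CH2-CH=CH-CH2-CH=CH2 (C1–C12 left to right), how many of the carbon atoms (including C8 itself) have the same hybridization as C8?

6

C8 is sp2 (one π bond).
C1: sp3
C2: sp3
C3: sp3
C4: sp2 ✓
C5: sp2 ✓
C6: sp3
C7: sp3
C8: sp2 ✓
C9: sp2 ✓
C10: sp3
C11: sp2 ✓
C12: sp2 ✓
6 carbons are sp2.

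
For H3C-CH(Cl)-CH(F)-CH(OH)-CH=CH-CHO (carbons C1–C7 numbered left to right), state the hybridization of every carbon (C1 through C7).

C1 is sp3: 4 σ bonds, 4 electron-density regions.
C2 (4 σ bonds) has steric number 4: sp3.
C3 has 4 σ bonds: steric number 4 → sp3.
C4 has 4 σ bonds: steric number 4 → sp3.
C5 is sp2: 3 σ bonds, plus one π bond, 3 electron-density regions.
C6 has 3 σ bonds, plus one π bond: steric number 3 → sp2.
C7: 3 σ bonds, plus one π bond; 3 regions of electron density → sp2.

C1 sp3, C2 sp3, C3 sp3, C4 sp3, C5 sp2, C6 sp2, C7 sp2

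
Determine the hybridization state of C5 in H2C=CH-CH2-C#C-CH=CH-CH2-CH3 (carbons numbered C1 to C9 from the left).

sp

C5 (2 σ bonds, plus two π bonds) has steric number 2: sp.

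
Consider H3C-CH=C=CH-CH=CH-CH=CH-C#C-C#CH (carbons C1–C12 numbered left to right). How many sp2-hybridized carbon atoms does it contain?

C1: sp3
C2: sp2 ✓
C3: sp
C4: sp2 ✓
C5: sp2 ✓
C6: sp2 ✓
C7: sp2 ✓
C8: sp2 ✓
C9: sp
C10: sp
C11: sp
C12: sp
C2, C4, C5, C6, C7, C8 → 6 sp2 carbons.

6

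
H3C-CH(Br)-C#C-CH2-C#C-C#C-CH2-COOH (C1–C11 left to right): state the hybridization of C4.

C4 carries 2 σ bonds, plus two π bonds, giving a steric number of 2, so it is sp.

sp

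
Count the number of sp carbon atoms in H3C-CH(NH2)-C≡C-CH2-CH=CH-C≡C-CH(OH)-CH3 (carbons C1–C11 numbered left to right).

4

C1: sp3
C2: sp3
C3: sp ✓
C4: sp ✓
C5: sp3
C6: sp2
C7: sp2
C8: sp ✓
C9: sp ✓
C10: sp3
C11: sp3
C3, C4, C8, C9 → 4 sp carbons.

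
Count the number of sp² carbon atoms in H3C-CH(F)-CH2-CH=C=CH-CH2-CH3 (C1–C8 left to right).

C1: sp3
C2: sp3
C3: sp3
C4: sp2 ✓
C5: sp
C6: sp2 ✓
C7: sp3
C8: sp3
C4, C6 → 2 sp2 carbons.

2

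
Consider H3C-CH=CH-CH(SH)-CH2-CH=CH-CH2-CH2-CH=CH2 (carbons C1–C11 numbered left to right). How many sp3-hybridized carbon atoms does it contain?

5

C1: sp3 ✓
C2: sp2
C3: sp2
C4: sp3 ✓
C5: sp3 ✓
C6: sp2
C7: sp2
C8: sp3 ✓
C9: sp3 ✓
C10: sp2
C11: sp2
C1, C4, C5, C8, C9 → 5 sp3 carbons.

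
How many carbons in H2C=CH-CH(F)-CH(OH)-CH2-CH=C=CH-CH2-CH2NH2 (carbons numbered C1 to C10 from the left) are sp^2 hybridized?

C1: sp2 ✓
C2: sp2 ✓
C3: sp3
C4: sp3
C5: sp3
C6: sp2 ✓
C7: sp
C8: sp2 ✓
C9: sp3
C10: sp3
C1, C2, C6, C8 → 4 sp2 carbons.

4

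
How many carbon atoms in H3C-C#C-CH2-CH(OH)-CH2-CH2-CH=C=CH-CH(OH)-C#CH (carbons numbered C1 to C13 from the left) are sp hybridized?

5

C1: sp3
C2: sp ✓
C3: sp ✓
C4: sp3
C5: sp3
C6: sp3
C7: sp3
C8: sp2
C9: sp ✓
C10: sp2
C11: sp3
C12: sp ✓
C13: sp ✓
C2, C3, C9, C12, C13 → 5 sp carbons.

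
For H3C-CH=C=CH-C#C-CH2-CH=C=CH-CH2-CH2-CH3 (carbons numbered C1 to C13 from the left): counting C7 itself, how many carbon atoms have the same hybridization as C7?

C7 is sp3 (only σ bonds).
C1: sp3 ✓
C2: sp2
C3: sp
C4: sp2
C5: sp
C6: sp
C7: sp3 ✓
C8: sp2
C9: sp
C10: sp2
C11: sp3 ✓
C12: sp3 ✓
C13: sp3 ✓
5 carbons are sp3.

5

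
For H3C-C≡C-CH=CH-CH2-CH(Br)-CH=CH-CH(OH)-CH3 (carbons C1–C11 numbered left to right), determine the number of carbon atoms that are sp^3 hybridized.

5

C1: sp3 ✓
C2: sp
C3: sp
C4: sp2
C5: sp2
C6: sp3 ✓
C7: sp3 ✓
C8: sp2
C9: sp2
C10: sp3 ✓
C11: sp3 ✓
C1, C6, C7, C10, C11 → 5 sp3 carbons.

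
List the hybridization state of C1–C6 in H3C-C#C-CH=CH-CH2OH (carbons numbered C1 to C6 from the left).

C1 — 4 σ bonds. Steric number 4, so sp3.
C2: 2 σ bonds, plus two π bonds — 2 electron domains, sp.
C3: 2 σ bonds, plus two π bonds — 2 electron domains, sp.
C4 (3 σ bonds, plus one π bond) has steric number 3: sp2.
C5 — 3 σ bonds, plus one π bond. Steric number 3, so sp2.
C6: 4 σ bonds — 4 electron domains, sp3.

C1 sp3, C2 sp, C3 sp, C4 sp2, C5 sp2, C6 sp3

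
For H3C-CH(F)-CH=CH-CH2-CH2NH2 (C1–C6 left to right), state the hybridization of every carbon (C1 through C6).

C1 — 4 σ bonds. Steric number 4, so sp3.
C2 (4 σ bonds) has steric number 4: sp3.
C3 (3 σ bonds, plus one π bond) has steric number 3: sp2.
C4: 3 σ bonds, plus one π bond — 3 electron domains, sp2.
C5: 4 σ bonds — 4 electron domains, sp3.
C6 carries 4 σ bonds, giving a steric number of 4, so it is sp3.

C1 sp3, C2 sp3, C3 sp2, C4 sp2, C5 sp3, C6 sp3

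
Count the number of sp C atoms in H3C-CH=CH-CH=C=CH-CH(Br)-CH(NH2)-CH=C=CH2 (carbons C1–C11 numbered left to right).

C1: sp3
C2: sp2
C3: sp2
C4: sp2
C5: sp ✓
C6: sp2
C7: sp3
C8: sp3
C9: sp2
C10: sp ✓
C11: sp2
C5, C10 → 2 sp carbons.

2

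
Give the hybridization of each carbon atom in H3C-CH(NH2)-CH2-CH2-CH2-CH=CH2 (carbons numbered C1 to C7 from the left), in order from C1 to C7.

C1 (4 σ bonds) has steric number 4: sp3.
C2 is sp3: 4 σ bonds, 4 electron-density regions.
C3 is sp3: 4 σ bonds, 4 electron-density regions.
C4 — 4 σ bonds. Steric number 4, so sp3.
C5: 4 σ bonds — 4 electron domains, sp3.
C6 (3 σ bonds, plus one π bond) has steric number 3: sp2.
C7 is sp2: 3 σ bonds, plus one π bond, 3 electron-density regions.

C1 sp3, C2 sp3, C3 sp3, C4 sp3, C5 sp3, C6 sp2, C7 sp2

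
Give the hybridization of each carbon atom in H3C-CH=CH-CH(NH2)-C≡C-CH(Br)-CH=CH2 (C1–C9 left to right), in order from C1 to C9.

C1 sp3, C2 sp2, C3 sp2, C4 sp3, C5 sp, C6 sp, C7 sp3, C8 sp2, C9 sp2

C1: 4 σ bonds — 4 electron domains, sp3.
C2: 3 σ bonds, plus one π bond; 3 regions of electron density → sp2.
C3 (3 σ bonds, plus one π bond) has steric number 3: sp2.
C4 — 4 σ bonds. Steric number 4, so sp3.
C5 is sp: 2 σ bonds, plus two π bonds, 2 electron-density regions.
C6 — 2 σ bonds, plus two π bonds. Steric number 2, so sp.
C7 (4 σ bonds) has steric number 4: sp3.
C8 is sp2: 3 σ bonds, plus one π bond, 3 electron-density regions.
C9 is sp2: 3 σ bonds, plus one π bond, 3 electron-density regions.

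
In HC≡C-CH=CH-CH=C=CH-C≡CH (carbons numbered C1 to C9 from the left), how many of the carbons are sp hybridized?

5

C1: sp ✓
C2: sp ✓
C3: sp2
C4: sp2
C5: sp2
C6: sp ✓
C7: sp2
C8: sp ✓
C9: sp ✓
C1, C2, C6, C8, C9 → 5 sp carbons.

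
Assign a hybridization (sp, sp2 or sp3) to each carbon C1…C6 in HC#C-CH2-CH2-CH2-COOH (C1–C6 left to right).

C1 sp, C2 sp, C3 sp3, C4 sp3, C5 sp3, C6 sp2

C1 — 2 σ bonds, plus two π bonds. Steric number 2, so sp.
C2 — 2 σ bonds, plus two π bonds. Steric number 2, so sp.
C3 (4 σ bonds) has steric number 4: sp3.
C4 (4 σ bonds) has steric number 4: sp3.
C5 (4 σ bonds) has steric number 4: sp3.
C6 is sp2: 3 σ bonds, plus one π bond, 3 electron-density regions.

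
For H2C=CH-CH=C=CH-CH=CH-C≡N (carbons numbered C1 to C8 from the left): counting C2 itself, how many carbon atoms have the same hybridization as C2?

C2 is sp2 (one π bond).
C1: sp2 ✓
C2: sp2 ✓
C3: sp2 ✓
C4: sp
C5: sp2 ✓
C6: sp2 ✓
C7: sp2 ✓
C8: sp
6 carbons are sp2.

6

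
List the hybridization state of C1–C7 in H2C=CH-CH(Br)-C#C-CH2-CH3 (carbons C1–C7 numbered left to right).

C1 — 3 σ bonds, plus one π bond. Steric number 3, so sp2.
C2 has 3 σ bonds, plus one π bond: steric number 3 → sp2.
C3 (4 σ bonds) has steric number 4: sp3.
C4 is sp: 2 σ bonds, plus two π bonds, 2 electron-density regions.
C5 has 2 σ bonds, plus two π bonds: steric number 2 → sp.
C6: 4 σ bonds; 4 regions of electron density → sp3.
C7 has 4 σ bonds: steric number 4 → sp3.

C1 sp2, C2 sp2, C3 sp3, C4 sp, C5 sp, C6 sp3, C7 sp3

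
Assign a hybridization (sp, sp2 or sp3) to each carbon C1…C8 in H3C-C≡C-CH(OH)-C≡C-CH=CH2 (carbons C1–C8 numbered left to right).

C1 sp3, C2 sp, C3 sp, C4 sp3, C5 sp, C6 sp, C7 sp2, C8 sp2

C1 (4 σ bonds) has steric number 4: sp3.
C2 has 2 σ bonds, plus two π bonds: steric number 2 → sp.
C3 (2 σ bonds, plus two π bonds) has steric number 2: sp.
C4 — 4 σ bonds. Steric number 4, so sp3.
C5 carries 2 σ bonds, plus two π bonds, giving a steric number of 2, so it is sp.
C6 carries 2 σ bonds, plus two π bonds, giving a steric number of 2, so it is sp.
C7 is sp2: 3 σ bonds, plus one π bond, 3 electron-density regions.
C8 carries 3 σ bonds, plus one π bond, giving a steric number of 3, so it is sp2.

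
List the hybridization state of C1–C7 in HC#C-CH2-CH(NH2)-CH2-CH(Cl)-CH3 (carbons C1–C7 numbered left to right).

C1 — 2 σ bonds, plus two π bonds. Steric number 2, so sp.
C2 (2 σ bonds, plus two π bonds) has steric number 2: sp.
C3 is sp3: 4 σ bonds, 4 electron-density regions.
C4 has 4 σ bonds: steric number 4 → sp3.
C5 has 4 σ bonds: steric number 4 → sp3.
C6 — 4 σ bonds. Steric number 4, so sp3.
C7 — 4 σ bonds. Steric number 4, so sp3.

C1 sp, C2 sp, C3 sp3, C4 sp3, C5 sp3, C6 sp3, C7 sp3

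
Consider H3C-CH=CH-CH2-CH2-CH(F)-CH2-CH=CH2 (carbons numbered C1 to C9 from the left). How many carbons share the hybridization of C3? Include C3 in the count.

4

C3 is sp2 (one π bond).
C1: sp3
C2: sp2 ✓
C3: sp2 ✓
C4: sp3
C5: sp3
C6: sp3
C7: sp3
C8: sp2 ✓
C9: sp2 ✓
4 carbons are sp2.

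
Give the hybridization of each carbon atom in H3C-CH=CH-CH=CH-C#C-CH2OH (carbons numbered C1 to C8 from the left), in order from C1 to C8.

C1 sp3, C2 sp2, C3 sp2, C4 sp2, C5 sp2, C6 sp, C7 sp, C8 sp3

C1 (4 σ bonds) has steric number 4: sp3.
C2: 3 σ bonds, plus one π bond; 3 regions of electron density → sp2.
C3 carries 3 σ bonds, plus one π bond, giving a steric number of 3, so it is sp2.
C4 — 3 σ bonds, plus one π bond. Steric number 3, so sp2.
C5 (3 σ bonds, plus one π bond) has steric number 3: sp2.
C6 is sp: 2 σ bonds, plus two π bonds, 2 electron-density regions.
C7: 2 σ bonds, plus two π bonds; 2 regions of electron density → sp.
C8 (4 σ bonds) has steric number 4: sp3.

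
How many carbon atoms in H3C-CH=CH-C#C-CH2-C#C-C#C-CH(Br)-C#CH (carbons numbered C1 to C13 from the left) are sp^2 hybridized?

C1: sp3
C2: sp2 ✓
C3: sp2 ✓
C4: sp
C5: sp
C6: sp3
C7: sp
C8: sp
C9: sp
C10: sp
C11: sp3
C12: sp
C13: sp
C2, C3 → 2 sp2 carbons.

2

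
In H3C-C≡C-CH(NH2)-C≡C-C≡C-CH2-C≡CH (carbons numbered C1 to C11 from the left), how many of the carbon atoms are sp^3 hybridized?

3

C1: sp3 ✓
C2: sp
C3: sp
C4: sp3 ✓
C5: sp
C6: sp
C7: sp
C8: sp
C9: sp3 ✓
C10: sp
C11: sp
C1, C4, C9 → 3 sp3 carbons.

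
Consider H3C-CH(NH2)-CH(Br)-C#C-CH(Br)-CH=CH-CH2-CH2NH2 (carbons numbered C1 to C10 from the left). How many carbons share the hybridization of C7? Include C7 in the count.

C7 is sp2 (one π bond).
C1: sp3
C2: sp3
C3: sp3
C4: sp
C5: sp
C6: sp3
C7: sp2 ✓
C8: sp2 ✓
C9: sp3
C10: sp3
2 carbons are sp2.

2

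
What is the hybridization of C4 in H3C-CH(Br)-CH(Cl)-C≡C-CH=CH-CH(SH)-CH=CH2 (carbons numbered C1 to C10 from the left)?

C4 carries 2 σ bonds, plus two π bonds, giving a steric number of 2, so it is sp.

sp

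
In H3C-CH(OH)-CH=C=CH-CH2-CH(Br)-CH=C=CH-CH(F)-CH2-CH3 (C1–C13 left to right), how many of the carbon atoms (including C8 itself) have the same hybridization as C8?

C8 is sp2 (one π bond).
C1: sp3
C2: sp3
C3: sp2 ✓
C4: sp
C5: sp2 ✓
C6: sp3
C7: sp3
C8: sp2 ✓
C9: sp
C10: sp2 ✓
C11: sp3
C12: sp3
C13: sp3
4 carbons are sp2.

4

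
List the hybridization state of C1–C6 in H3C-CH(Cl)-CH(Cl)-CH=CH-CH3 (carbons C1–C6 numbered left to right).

C1 sp3, C2 sp3, C3 sp3, C4 sp2, C5 sp2, C6 sp3

C1 (4 σ bonds) has steric number 4: sp3.
C2 has 4 σ bonds: steric number 4 → sp3.
C3 carries 4 σ bonds, giving a steric number of 4, so it is sp3.
C4: 3 σ bonds, plus one π bond — 3 electron domains, sp2.
C5 (3 σ bonds, plus one π bond) has steric number 3: sp2.
C6: 4 σ bonds — 4 electron domains, sp3.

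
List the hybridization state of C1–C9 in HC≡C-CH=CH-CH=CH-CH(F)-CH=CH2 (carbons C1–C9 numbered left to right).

C1 sp, C2 sp, C3 sp2, C4 sp2, C5 sp2, C6 sp2, C7 sp3, C8 sp2, C9 sp2

C1 — 2 σ bonds, plus two π bonds. Steric number 2, so sp.
C2 is sp: 2 σ bonds, plus two π bonds, 2 electron-density regions.
C3 has 3 σ bonds, plus one π bond: steric number 3 → sp2.
C4 is sp2: 3 σ bonds, plus one π bond, 3 electron-density regions.
C5 (3 σ bonds, plus one π bond) has steric number 3: sp2.
C6 — 3 σ bonds, plus one π bond. Steric number 3, so sp2.
C7 has 4 σ bonds: steric number 4 → sp3.
C8 is sp2: 3 σ bonds, plus one π bond, 3 electron-density regions.
C9 is sp2: 3 σ bonds, plus one π bond, 3 electron-density regions.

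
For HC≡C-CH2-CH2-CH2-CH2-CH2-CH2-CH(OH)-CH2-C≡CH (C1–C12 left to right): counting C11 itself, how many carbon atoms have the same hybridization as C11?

C11 is sp (two π bonds).
C1: sp ✓
C2: sp ✓
C3: sp3
C4: sp3
C5: sp3
C6: sp3
C7: sp3
C8: sp3
C9: sp3
C10: sp3
C11: sp ✓
C12: sp ✓
4 carbons are sp.

4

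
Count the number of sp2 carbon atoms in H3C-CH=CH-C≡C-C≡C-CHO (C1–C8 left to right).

3

C1: sp3
C2: sp2 ✓
C3: sp2 ✓
C4: sp
C5: sp
C6: sp
C7: sp
C8: sp2 ✓
C2, C3, C8 → 3 sp2 carbons.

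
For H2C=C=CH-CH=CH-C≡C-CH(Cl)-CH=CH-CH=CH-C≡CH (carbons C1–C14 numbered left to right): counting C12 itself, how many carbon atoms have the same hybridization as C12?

C12 is sp2 (one π bond).
C1: sp2 ✓
C2: sp
C3: sp2 ✓
C4: sp2 ✓
C5: sp2 ✓
C6: sp
C7: sp
C8: sp3
C9: sp2 ✓
C10: sp2 ✓
C11: sp2 ✓
C12: sp2 ✓
C13: sp
C14: sp
8 carbons are sp2.

8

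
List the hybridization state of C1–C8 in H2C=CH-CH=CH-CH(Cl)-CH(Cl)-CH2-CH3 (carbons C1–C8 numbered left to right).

C1: 3 σ bonds, plus one π bond — 3 electron domains, sp2.
C2 has 3 σ bonds, plus one π bond: steric number 3 → sp2.
C3: 3 σ bonds, plus one π bond — 3 electron domains, sp2.
C4: 3 σ bonds, plus one π bond; 3 regions of electron density → sp2.
C5 — 4 σ bonds. Steric number 4, so sp3.
C6: 4 σ bonds; 4 regions of electron density → sp3.
C7 is sp3: 4 σ bonds, 4 electron-density regions.
C8 (4 σ bonds) has steric number 4: sp3.

C1 sp2, C2 sp2, C3 sp2, C4 sp2, C5 sp3, C6 sp3, C7 sp3, C8 sp3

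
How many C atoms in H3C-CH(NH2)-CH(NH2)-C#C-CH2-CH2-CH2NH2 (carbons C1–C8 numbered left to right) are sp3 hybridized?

6

C1: sp3 ✓
C2: sp3 ✓
C3: sp3 ✓
C4: sp
C5: sp
C6: sp3 ✓
C7: sp3 ✓
C8: sp3 ✓
C1, C2, C3, C6, C7, C8 → 6 sp3 carbons.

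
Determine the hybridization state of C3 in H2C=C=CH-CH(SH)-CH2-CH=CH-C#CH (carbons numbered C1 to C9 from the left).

sp2

C3 carries 3 σ bonds, plus one π bond, giving a steric number of 3, so it is sp2.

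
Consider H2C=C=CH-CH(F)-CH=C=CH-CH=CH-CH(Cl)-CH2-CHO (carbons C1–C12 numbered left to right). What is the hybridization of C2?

sp

C2 carries 2 σ bonds, plus two π bonds, giving a steric number of 2, so it is sp.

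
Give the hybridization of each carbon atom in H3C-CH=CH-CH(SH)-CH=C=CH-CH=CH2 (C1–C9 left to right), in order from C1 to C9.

C1 is sp3: 4 σ bonds, 4 electron-density regions.
C2 has 3 σ bonds, plus one π bond: steric number 3 → sp2.
C3 has 3 σ bonds, plus one π bond: steric number 3 → sp2.
C4 carries 4 σ bonds, giving a steric number of 4, so it is sp3.
C5 (3 σ bonds, plus one π bond) has steric number 3: sp2.
C6: 2 σ bonds, plus two π bonds — 2 electron domains, sp.
C7: 3 σ bonds, plus one π bond; 3 regions of electron density → sp2.
C8 carries 3 σ bonds, plus one π bond, giving a steric number of 3, so it is sp2.
C9: 3 σ bonds, plus one π bond — 3 electron domains, sp2.

C1 sp3, C2 sp2, C3 sp2, C4 sp3, C5 sp2, C6 sp, C7 sp2, C8 sp2, C9 sp2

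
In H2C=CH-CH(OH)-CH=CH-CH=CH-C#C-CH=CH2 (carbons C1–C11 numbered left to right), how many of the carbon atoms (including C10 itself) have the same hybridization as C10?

C10 is sp2 (one π bond).
C1: sp2 ✓
C2: sp2 ✓
C3: sp3
C4: sp2 ✓
C5: sp2 ✓
C6: sp2 ✓
C7: sp2 ✓
C8: sp
C9: sp
C10: sp2 ✓
C11: sp2 ✓
8 carbons are sp2.

8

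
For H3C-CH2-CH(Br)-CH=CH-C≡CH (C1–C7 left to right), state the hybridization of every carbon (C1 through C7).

C1 (4 σ bonds) has steric number 4: sp3.
C2 (4 σ bonds) has steric number 4: sp3.
C3 has 4 σ bonds: steric number 4 → sp3.
C4: 3 σ bonds, plus one π bond — 3 electron domains, sp2.
C5 — 3 σ bonds, plus one π bond. Steric number 3, so sp2.
C6: 2 σ bonds, plus two π bonds — 2 electron domains, sp.
C7 has 2 σ bonds, plus two π bonds: steric number 2 → sp.

C1 sp3, C2 sp3, C3 sp3, C4 sp2, C5 sp2, C6 sp, C7 sp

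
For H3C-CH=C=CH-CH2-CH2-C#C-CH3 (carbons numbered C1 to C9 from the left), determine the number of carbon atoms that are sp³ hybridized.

4

C1: sp3 ✓
C2: sp2
C3: sp
C4: sp2
C5: sp3 ✓
C6: sp3 ✓
C7: sp
C8: sp
C9: sp3 ✓
C1, C5, C6, C9 → 4 sp3 carbons.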